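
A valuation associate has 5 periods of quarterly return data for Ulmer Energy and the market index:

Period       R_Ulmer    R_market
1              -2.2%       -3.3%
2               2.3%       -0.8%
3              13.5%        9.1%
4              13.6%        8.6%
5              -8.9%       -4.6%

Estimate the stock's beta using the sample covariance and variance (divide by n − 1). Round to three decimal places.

Mean R_i = (-2.2 + 2.3 + 13.5 + 13.6 − 8.9) / 5 = 3.6600%
Mean R_m = (-3.3 − 0.8 + 9.1 + 8.6 − 4.6) / 5 = 1.8000%
Σ(R_i − R̄_i)(R_m − R̄_m) = 253.2300  ⇒  Cov = 253.2300 / 4 = 63.3075
Σ(R_m − R̄_m)² = 173.2600  ⇒  Var(R_m) = 173.2600 / 4 = 43.3150
β = Cov / Var(R_m) = 63.3075 / 43.3150 = 1.4616

1.462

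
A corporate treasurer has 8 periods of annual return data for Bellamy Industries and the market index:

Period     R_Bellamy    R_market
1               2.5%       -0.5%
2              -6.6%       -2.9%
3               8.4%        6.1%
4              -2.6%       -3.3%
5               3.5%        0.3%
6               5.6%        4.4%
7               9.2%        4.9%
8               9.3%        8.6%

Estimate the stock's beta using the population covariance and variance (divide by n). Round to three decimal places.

1.211

Mean R_i = (2.5 − 6.6 + 8.4 − 2.6 + 3.5 + 5.6 + 9.2 + 9.3) / 8 = 3.6625%
Mean R_m = (-0.5 − 2.9 + 6.1 − 3.3 + 0.3 + 4.4 + 4.9 + 8.6) / 8 = 2.2000%
Σ(R_i − R̄_i)(R_m − R̄_m) = 164.0000  ⇒  Cov = 164.0000 / 8 = 20.5000
Σ(R_m − R̄_m)² = 135.4600  ⇒  Var(R_m) = 135.4600 / 8 = 16.9325
β = Cov / Var(R_m) = 20.5000 / 16.9325 = 1.2107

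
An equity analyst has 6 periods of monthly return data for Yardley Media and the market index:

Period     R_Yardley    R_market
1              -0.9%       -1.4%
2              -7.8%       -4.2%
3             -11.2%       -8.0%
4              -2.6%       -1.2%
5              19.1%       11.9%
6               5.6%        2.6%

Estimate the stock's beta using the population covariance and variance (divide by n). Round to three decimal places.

Mean R_i = (-0.9 − 7.8 − 11.2 − 2.6 + 19.1 + 5.6) / 6 = 0.3667%
Mean R_m = (-1.4 − 4.2 − 8.0 − 1.2 + 11.9 + 2.6) / 6 = -0.0500%
Σ(R_i − R̄_i)(R_m − R̄_m) = 368.7000  ⇒  Cov = 368.7000 / 6 = 61.4500
Σ(R_m − R̄_m)² = 233.3950  ⇒  Var(R_m) = 233.3950 / 6 = 38.8992
β = Cov / Var(R_m) = 61.4500 / 38.8992 = 1.5797

1.580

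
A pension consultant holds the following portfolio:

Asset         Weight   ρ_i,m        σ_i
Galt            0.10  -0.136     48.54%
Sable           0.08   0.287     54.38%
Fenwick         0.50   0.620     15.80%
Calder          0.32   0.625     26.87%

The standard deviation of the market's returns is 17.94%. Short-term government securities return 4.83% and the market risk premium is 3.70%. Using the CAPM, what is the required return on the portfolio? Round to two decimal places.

β_Galt = -0.136 × 48.54% / 17.94% = -0.3680
β_Sable = 0.287 × 54.38% / 17.94% = 0.8700
β_Fenwick = 0.620 × 15.80% / 17.94% = 0.5460
β_Calder = 0.625 × 26.87% / 17.94% = 0.9361
β_P = Σ w_i β_i = 0.10×-0.3680 + 0.08×0.8700 + 0.50×0.5460 + 0.32×0.9361 = 0.6054
E(R_P) = R_f + β_P × MRP = 4.83% + 0.6054 × 3.70% = 7.07%

7.07%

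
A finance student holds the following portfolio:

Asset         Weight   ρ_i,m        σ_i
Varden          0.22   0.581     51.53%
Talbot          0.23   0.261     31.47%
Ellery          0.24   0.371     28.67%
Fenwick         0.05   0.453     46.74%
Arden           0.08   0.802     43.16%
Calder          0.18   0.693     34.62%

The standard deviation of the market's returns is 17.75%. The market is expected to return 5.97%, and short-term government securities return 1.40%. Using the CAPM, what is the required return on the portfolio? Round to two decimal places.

6.34%

β_Varden = 0.581 × 51.53% / 17.75% = 1.6867
β_Talbot = 0.261 × 31.47% / 17.75% = 0.4627
β_Ellery = 0.371 × 28.67% / 17.75% = 0.5992
β_Fenwick = 0.453 × 46.74% / 17.75% = 1.1929
β_Arden = 0.802 × 43.16% / 17.75% = 1.9501
β_Calder = 0.693 × 34.62% / 17.75% = 1.3516
β_P = Σ w_i β_i = 0.22×1.6867 + 0.23×0.4627 + 0.24×0.5992 + 0.05×1.1929 + 0.08×1.9501 + 0.18×1.3516 = 1.0802
MRP = 5.97% − 1.40% = 4.57%
E(R_P) = R_f + β_P × MRP = 1.40% + 1.0802 × 4.57% = 6.34%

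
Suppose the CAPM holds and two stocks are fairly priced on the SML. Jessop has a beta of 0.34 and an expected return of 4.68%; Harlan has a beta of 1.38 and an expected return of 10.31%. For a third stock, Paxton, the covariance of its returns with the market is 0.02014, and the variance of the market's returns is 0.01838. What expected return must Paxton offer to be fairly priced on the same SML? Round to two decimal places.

8.77%

MRP = (10.31% − 4.68%) / (1.38 − 0.34) = 5.4135%
R_f = 4.68% − 0.34 × 5.4135% = 2.8394%
β_Paxton = Cov / Var(R_m) = 0.02014 / 0.01838 = 1.0958
E(R_Paxton) = R_f + β × MRP = 2.8394% + 1.0958 × 5.4135% = 8.77%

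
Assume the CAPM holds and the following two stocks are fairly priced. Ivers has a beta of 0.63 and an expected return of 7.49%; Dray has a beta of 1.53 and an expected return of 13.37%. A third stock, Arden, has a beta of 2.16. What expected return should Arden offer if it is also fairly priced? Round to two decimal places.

17.49%

MRP (SML slope) = (13.37% − 7.49%) / (1.53 − 0.63) = 5.88% / 0.90 = 6.5333%
R_f (intercept) = 7.49% − 0.63 × 6.5333% = 3.3740%
E(R_Arden) = R_f + β × MRP = 3.3740% + 2.16 × 6.5333% = 17.49%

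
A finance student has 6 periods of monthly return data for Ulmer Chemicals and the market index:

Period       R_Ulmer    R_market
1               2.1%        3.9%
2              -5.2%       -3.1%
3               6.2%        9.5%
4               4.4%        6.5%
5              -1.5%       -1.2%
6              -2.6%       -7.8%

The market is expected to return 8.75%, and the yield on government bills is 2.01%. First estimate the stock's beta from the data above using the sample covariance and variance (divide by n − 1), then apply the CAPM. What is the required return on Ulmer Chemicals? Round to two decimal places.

Mean R_i = (2.1 − 5.2 + 6.2 + 4.4 − 1.5 − 2.6) / 6 = 0.5667%
Mean R_m = (3.9 − 3.1 + 9.5 + 6.5 − 1.2 − 7.8) / 6 = 1.3000%
Σ(R_i − R̄_i)(R_m − R̄_m) = 129.4700  ⇒  Cov = 129.4700 / 5 = 25.8940
Σ(R_m − R̄_m)² = 209.4600  ⇒  Var(R_m) = 209.4600 / 5 = 41.8920
β = Cov / Var(R_m) = 25.8940 / 41.8920 = 0.6181
MRP = 8.75% − 2.01% = 6.74%
E(R) = R_f + β × MRP = 2.01% + 0.6181 × 6.74% = 6.18%

6.18%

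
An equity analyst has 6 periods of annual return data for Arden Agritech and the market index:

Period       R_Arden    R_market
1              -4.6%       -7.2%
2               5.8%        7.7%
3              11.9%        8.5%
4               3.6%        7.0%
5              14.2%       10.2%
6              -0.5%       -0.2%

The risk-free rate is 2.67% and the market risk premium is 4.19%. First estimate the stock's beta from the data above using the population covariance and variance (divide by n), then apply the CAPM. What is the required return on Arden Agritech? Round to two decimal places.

Mean R_i = (-4.6 + 5.8 + 11.9 + 3.6 + 14.2 − 0.5) / 6 = 5.0667%
Mean R_m = (-7.2 + 7.7 + 8.5 + 7.0 + 10.2 − 0.2) / 6 = 4.3333%
Σ(R_i − R̄_i)(R_m − R̄_m) = 217.3367  ⇒  Cov = 217.3367 / 6 = 36.2228
Σ(R_m − R̄_m)² = 223.7933  ⇒  Var(R_m) = 223.7933 / 6 = 37.2989
β = Cov / Var(R_m) = 36.2228 / 37.2989 = 0.9711
E(R) = R_f + β × MRP = 2.67% + 0.9711 × 4.19% = 6.74%

6.74%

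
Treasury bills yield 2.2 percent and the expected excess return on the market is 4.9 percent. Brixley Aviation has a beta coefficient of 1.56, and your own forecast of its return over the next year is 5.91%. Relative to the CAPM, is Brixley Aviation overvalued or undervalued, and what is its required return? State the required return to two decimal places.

Overvalued; required return 9.84%

Required return = R_f + β·MRP = 2.2% + 1.56 × 4.9% = 9.84%
Forecast 5.91% < required 9.84% → the stock plots below the SML → overvalued.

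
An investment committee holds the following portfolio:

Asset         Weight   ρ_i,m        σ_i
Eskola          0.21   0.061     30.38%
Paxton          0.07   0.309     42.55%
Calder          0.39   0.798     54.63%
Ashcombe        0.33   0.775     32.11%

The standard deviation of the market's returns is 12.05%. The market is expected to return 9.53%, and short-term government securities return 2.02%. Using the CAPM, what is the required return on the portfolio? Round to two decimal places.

18.55%

β_Eskola = 0.061 × 30.38% / 12.05% = 0.1538
β_Paxton = 0.309 × 42.55% / 12.05% = 1.0911
β_Calder = 0.798 × 54.63% / 12.05% = 3.6178
β_Ashcombe = 0.775 × 32.11% / 12.05% = 2.0652
β_P = Σ w_i β_i = 0.21×0.1538 + 0.07×1.0911 + 0.39×3.6178 + 0.33×2.0652 = 2.2011
MRP = 9.53% − 2.02% = 7.51%
E(R_P) = R_f + β_P × MRP = 2.02% + 2.2011 × 7.51% = 18.55%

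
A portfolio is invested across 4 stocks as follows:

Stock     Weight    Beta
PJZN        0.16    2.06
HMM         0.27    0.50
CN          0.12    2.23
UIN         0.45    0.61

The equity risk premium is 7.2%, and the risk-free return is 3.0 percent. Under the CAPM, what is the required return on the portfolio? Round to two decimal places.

β_P = Σ w_i β_i = 0.16×2.06 + 0.27×0.50 + 0.12×2.23 + 0.45×0.61 = 1.0067
E(R_P) = R_f + β_P × MRP = 3.0% + 1.0067 × 7.2% = 10.25%

10.25%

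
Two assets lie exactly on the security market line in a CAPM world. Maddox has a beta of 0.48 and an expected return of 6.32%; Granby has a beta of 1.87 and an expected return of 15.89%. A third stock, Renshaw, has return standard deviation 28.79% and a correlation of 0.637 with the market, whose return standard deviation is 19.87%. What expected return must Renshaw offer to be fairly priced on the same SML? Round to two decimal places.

MRP = (15.89% − 6.32%) / (1.87 − 0.48) = 6.8849%
R_f = 6.32% − 0.48 × 6.8849% = 3.0152%
β_Renshaw = ρ·σ_i/σ_m = 0.637 × 28.79 / 19.87 = 0.9230
E(R_Renshaw) = R_f + β × MRP = 3.0152% + 0.9230 × 6.8849% = 9.37%

9.37%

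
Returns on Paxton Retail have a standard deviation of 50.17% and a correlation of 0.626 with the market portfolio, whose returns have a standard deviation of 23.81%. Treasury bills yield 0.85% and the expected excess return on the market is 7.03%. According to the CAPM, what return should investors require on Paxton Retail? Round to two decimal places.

β = ρ × σ_i / σ_m = 0.626 × 50.17% / 23.81% = 1.3190
E(R) = 0.85% + 1.3190 × 7.03% = 10.12%

10.12%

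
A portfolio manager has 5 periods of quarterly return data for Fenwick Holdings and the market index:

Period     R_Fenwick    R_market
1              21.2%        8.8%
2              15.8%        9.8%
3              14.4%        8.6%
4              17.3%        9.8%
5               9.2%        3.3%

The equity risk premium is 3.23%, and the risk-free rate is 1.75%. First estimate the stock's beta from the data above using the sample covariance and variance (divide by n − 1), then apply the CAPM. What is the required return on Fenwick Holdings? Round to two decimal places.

Mean R_i = (21.2 + 15.8 + 14.4 + 17.3 + 9.2) / 5 = 15.5800%
Mean R_m = (8.8 + 9.8 + 8.6 + 9.8 + 3.3) / 5 = 8.0600%
Σ(R_i − R̄_i)(R_m − R̄_m) = 37.2660  ⇒  Cov = 37.2660 / 4 = 9.3165
Σ(R_m − R̄_m)² = 29.5520  ⇒  Var(R_m) = 29.5520 / 4 = 7.3880
β = Cov / Var(R_m) = 9.3165 / 7.3880 = 1.2610
E(R) = R_f + β × MRP = 1.75% + 1.2610 × 3.23% = 5.82%

5.82%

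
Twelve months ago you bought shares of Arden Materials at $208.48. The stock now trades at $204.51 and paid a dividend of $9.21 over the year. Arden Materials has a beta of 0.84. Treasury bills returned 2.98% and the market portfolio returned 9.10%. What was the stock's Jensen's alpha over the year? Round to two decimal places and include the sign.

Realised HPR = (P1 + D1 − P0) / P0 = (204.51 + 9.21 − 208.48) / 208.48 = 5.24 / 208.48 = 2.5134%
MRP = 9.10% − 2.98% = 6.12%
CAPM required = R_f + β·MRP = 2.98% + 0.84 × 6.12% = 8.1208%
α = realised − required = 2.5134% − 8.1208% = -5.61%

-5.61%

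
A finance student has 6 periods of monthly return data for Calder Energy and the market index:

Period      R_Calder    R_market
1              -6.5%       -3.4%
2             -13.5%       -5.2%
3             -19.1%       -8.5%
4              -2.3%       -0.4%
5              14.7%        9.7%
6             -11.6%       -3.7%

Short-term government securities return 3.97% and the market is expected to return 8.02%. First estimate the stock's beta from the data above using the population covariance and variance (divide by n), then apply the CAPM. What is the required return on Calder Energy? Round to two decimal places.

Mean R_i = (-6.5 − 13.5 − 19.1 − 2.3 + 14.7 − 11.6) / 6 = -6.3833%
Mean R_m = (-3.4 − 5.2 − 8.5 − 0.4 + 9.7 − 3.7) / 6 = -1.9167%
Σ(R_i − R̄_i)(R_m − R̄_m) = 367.6717  ⇒  Cov = 367.6717 / 6 = 61.2786
Σ(R_m − R̄_m)² = 196.7483  ⇒  Var(R_m) = 196.7483 / 6 = 32.7914
β = Cov / Var(R_m) = 61.2786 / 32.7914 = 1.8687
MRP = 8.02% − 3.97% = 4.05%
E(R) = R_f + β × MRP = 3.97% + 1.8687 × 4.05% = 11.54%

11.54%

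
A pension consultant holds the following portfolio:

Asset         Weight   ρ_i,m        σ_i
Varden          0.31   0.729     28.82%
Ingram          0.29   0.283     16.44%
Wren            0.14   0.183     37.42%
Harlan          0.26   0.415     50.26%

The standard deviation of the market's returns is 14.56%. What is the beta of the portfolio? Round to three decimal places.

0.978

β_Varden = 0.729 × 28.82% / 14.56% = 1.4430
β_Ingram = 0.283 × 16.44% / 14.56% = 0.3195
β_Wren = 0.183 × 37.42% / 14.56% = 0.4703
β_Harlan = 0.415 × 50.26% / 14.56% = 1.4325
β_P = Σ w_i β_i = 0.31×1.4430 + 0.29×0.3195 + 0.14×0.4703 + 0.26×1.4325 = 0.9783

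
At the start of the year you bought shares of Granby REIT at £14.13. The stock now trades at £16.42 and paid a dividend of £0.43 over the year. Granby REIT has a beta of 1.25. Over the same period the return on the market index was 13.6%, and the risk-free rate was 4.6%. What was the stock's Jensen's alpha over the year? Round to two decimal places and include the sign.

+3.40%

Realised HPR = (P1 + D1 − P0) / P0 = (16.42 + 0.43 − 14.13) / 14.13 = 2.72 / 14.13 = 19.2498%
MRP = 13.6% − 4.6% = 9.00%
CAPM required = R_f + β·MRP = 4.6% + 1.25 × 9.0% = 15.8500%
α = realised − required = 19.2498% − 15.8500% = +3.40%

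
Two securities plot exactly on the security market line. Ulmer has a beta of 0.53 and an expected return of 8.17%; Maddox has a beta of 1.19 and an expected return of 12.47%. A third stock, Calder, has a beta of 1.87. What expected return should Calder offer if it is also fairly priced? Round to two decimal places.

MRP (SML slope) = (12.47% − 8.17%) / (1.19 − 0.53) = 4.30% / 0.66 = 6.5152%
R_f (intercept) = 8.17% − 0.53 × 6.5152% = 4.7169%
E(R_Calder) = R_f + β × MRP = 4.7169% + 1.87 × 6.5152% = 16.90%

16.90%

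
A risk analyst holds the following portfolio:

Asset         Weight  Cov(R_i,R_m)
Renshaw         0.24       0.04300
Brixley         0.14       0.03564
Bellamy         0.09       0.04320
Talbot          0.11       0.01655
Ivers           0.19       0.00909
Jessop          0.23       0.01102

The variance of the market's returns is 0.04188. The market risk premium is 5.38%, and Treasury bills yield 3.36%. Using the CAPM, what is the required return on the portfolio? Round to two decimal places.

6.61%

β_Renshaw = 0.04300 / 0.04188 = 1.0267
β_Brixley = 0.03564 / 0.04188 = 0.8510
β_Bellamy = 0.04320 / 0.04188 = 1.0315
β_Talbot = 0.01655 / 0.04188 = 0.3952
β_Ivers = 0.00909 / 0.04188 = 0.2170
β_Jessop = 0.01102 / 0.04188 = 0.2631
β_P = Σ w_i β_i = 0.24×1.0267 + 0.14×0.8510 + 0.09×1.0315 + 0.11×0.3952 + 0.19×0.2170 + 0.23×0.2631 = 0.6036
E(R_P) = R_f + β_P × MRP = 3.36% + 0.6036 × 5.38% = 6.61%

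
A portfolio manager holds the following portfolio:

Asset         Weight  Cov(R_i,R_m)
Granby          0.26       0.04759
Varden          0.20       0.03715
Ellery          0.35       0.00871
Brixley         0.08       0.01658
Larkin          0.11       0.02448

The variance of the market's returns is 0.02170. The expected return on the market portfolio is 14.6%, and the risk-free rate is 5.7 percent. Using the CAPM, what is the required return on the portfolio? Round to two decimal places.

16.72%

β_Granby = 0.04759 / 0.02170 = 2.1931
β_Varden = 0.03715 / 0.02170 = 1.7120
β_Ellery = 0.00871 / 0.02170 = 0.4014
β_Brixley = 0.01658 / 0.02170 = 0.7641
β_Larkin = 0.02448 / 0.02170 = 1.1281
β_P = Σ w_i β_i = 0.26×2.1931 + 0.20×1.7120 + 0.35×0.4014 + 0.08×0.7641 + 0.11×1.1281 = 1.2383
MRP = 14.6% − 5.7% = 8.90%
E(R_P) = R_f + β_P × MRP = 5.7% + 1.2383 × 8.9% = 16.72%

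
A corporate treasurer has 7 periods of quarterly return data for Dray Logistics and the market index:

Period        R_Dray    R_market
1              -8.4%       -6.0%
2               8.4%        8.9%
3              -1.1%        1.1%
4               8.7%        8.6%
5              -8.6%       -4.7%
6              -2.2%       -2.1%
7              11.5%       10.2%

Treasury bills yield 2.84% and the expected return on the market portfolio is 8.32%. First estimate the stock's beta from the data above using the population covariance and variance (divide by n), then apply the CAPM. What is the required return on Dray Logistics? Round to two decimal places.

9.43%

Mean R_i = (-8.4 + 8.4 − 1.1 + 8.7 − 8.6 − 2.2 + 11.5) / 7 = 1.1857%
Mean R_m = (-6.0 + 8.9 + 1.1 + 8.6 − 4.7 − 2.1 + 10.2) / 7 = 2.2857%
Σ(R_i − R̄_i)(R_m − R̄_m) = 342.1386  ⇒  Cov = 342.1386 / 7 = 48.8769
Σ(R_m − R̄_m)² = 284.3486  ⇒  Var(R_m) = 284.3486 / 7 = 40.6212
β = Cov / Var(R_m) = 48.8769 / 40.6212 = 1.2032
MRP = 8.32% − 2.84% = 5.48%
E(R) = R_f + β × MRP = 2.84% + 1.2032 × 5.48% = 9.43%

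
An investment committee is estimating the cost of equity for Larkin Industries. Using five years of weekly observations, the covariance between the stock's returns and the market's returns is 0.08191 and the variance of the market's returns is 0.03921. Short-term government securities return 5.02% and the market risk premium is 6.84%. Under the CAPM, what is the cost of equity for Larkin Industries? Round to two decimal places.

β = Cov(R_i, R_m) / Var(R_m) = 0.08191 / 0.03921 = 2.0890
E(R) = R_f + β × MRP = 5.02% + 2.0890 × 6.84% = 19.31%

19.31%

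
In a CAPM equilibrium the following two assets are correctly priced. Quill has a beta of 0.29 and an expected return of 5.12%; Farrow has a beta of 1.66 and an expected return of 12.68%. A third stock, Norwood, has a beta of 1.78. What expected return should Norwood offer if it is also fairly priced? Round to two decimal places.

MRP (SML slope) = (12.68% − 5.12%) / (1.66 − 0.29) = 7.56% / 1.37 = 5.5182%
R_f (intercept) = 5.12% − 0.29 × 5.5182% = 3.5197%
E(R_Norwood) = R_f + β × MRP = 3.5197% + 1.78 × 5.5182% = 13.34%

13.34%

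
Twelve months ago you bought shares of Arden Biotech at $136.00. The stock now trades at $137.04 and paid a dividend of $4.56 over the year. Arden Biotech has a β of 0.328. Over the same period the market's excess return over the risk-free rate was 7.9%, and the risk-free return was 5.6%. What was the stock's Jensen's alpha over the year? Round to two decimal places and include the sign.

Realised HPR = (P1 + D1 − P0) / P0 = (137.04 + 4.56 − 136.00) / 136.00 = 5.60 / 136.00 = 4.1176%
CAPM required = R_f + β·MRP = 5.6% + 0.328 × 7.9% = 8.1912%
α = realised − required = 4.1176% − 8.1912% = -4.07%

-4.07%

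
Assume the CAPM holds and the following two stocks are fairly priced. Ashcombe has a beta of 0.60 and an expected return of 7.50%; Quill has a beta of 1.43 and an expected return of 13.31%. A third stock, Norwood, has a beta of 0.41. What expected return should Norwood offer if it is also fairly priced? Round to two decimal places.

6.17%

MRP (SML slope) = (13.31% − 7.50%) / (1.43 − 0.60) = 5.81% / 0.83 = 7.0000%
R_f (intercept) = 7.50% − 0.60 × 7.0000% = 3.3000%
E(R_Norwood) = R_f + β × MRP = 3.3000% + 0.41 × 7.0000% = 6.17%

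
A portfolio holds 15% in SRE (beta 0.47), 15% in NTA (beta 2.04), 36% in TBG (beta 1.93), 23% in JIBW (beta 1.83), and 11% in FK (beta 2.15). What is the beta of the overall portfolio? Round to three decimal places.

1.729

β_P = Σ w_i β_i = 0.15×0.47 + 0.15×2.04 + 0.36×1.93 + 0.23×1.83 + 0.11×2.15 = 1.7287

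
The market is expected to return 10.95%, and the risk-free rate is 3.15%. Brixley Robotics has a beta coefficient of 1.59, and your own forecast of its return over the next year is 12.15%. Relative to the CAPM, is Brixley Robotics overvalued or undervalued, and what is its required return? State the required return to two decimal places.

Overvalued; required return 15.55%

MRP = 10.95% − 3.15% = 7.80%
Required return = R_f + β·MRP = 3.15% + 1.59 × 7.80% = 15.55%
Forecast 12.15% < required 15.55% → the stock plots below the SML → overvalued.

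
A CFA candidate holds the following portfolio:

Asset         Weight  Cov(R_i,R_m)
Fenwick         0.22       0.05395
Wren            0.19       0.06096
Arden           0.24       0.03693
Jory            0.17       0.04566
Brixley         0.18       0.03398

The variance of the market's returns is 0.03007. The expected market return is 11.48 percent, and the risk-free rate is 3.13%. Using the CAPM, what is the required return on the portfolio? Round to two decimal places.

15.96%

β_Fenwick = 0.05395 / 0.03007 = 1.7941
β_Wren = 0.06096 / 0.03007 = 2.0273
β_Arden = 0.03693 / 0.03007 = 1.2281
β_Jory = 0.04566 / 0.03007 = 1.5185
β_Brixley = 0.03398 / 0.03007 = 1.1300
β_P = Σ w_i β_i = 0.22×1.7941 + 0.19×2.0273 + 0.24×1.2281 + 0.17×1.5185 + 0.18×1.1300 = 1.5362
MRP = 11.48% − 3.13% = 8.35%
E(R_P) = R_f + β_P × MRP = 3.13% + 1.5362 × 8.35% = 15.96%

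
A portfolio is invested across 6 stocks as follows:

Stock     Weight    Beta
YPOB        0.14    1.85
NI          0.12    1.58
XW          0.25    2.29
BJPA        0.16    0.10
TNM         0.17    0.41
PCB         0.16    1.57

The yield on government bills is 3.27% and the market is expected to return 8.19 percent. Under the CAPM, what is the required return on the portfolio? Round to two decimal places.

β_P = Σ w_i β_i = 0.14×1.85 + 0.12×1.58 + 0.25×2.29 + 0.16×0.10 + 0.17×0.41 + 0.16×1.57 = 1.3580
MRP = 8.19% − 3.27% = 4.92%
E(R_P) = R_f + β_P × MRP = 3.27% + 1.3580 × 4.92% = 9.95%

9.95%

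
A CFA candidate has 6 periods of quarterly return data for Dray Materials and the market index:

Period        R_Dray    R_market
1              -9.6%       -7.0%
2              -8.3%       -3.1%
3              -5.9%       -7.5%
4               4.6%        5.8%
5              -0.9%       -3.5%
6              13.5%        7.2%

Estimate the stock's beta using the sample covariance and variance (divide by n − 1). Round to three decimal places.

1.266

Mean R_i = (-9.6 − 8.3 − 5.9 + 4.6 − 0.9 + 13.5) / 6 = -1.1000%
Mean R_m = (-7.0 − 3.1 − 7.5 + 5.8 − 3.5 + 7.2) / 6 = -1.3500%
Σ(R_i − R̄_i)(R_m − R̄_m) = 255.3000  ⇒  Cov = 255.3000 / 5 = 51.0600
Σ(R_m − R̄_m)² = 201.6550  ⇒  Var(R_m) = 201.6550 / 5 = 40.3310
β = Cov / Var(R_m) = 51.0600 / 40.3310 = 1.2660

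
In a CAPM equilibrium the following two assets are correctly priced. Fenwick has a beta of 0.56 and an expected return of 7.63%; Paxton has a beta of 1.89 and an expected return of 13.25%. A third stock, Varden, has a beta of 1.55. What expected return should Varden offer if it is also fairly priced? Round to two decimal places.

MRP (SML slope) = (13.25% − 7.63%) / (1.89 − 0.56) = 5.62% / 1.33 = 4.2256%
R_f (intercept) = 7.63% − 0.56 × 4.2256% = 5.2637%
E(R_Varden) = R_f + β × MRP = 5.2637% + 1.55 × 4.2256% = 11.81%

11.81%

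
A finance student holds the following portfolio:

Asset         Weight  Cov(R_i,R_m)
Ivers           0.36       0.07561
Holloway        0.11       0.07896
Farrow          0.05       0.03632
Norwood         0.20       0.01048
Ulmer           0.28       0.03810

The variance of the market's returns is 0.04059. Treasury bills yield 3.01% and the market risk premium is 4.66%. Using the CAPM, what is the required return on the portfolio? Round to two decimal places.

β_Ivers = 0.07561 / 0.04059 = 1.8628
β_Holloway = 0.07896 / 0.04059 = 1.9453
β_Farrow = 0.03632 / 0.04059 = 0.8948
β_Norwood = 0.01048 / 0.04059 = 0.2582
β_Ulmer = 0.03810 / 0.04059 = 0.9387
β_P = Σ w_i β_i = 0.36×1.8628 + 0.11×1.9453 + 0.05×0.8948 + 0.20×0.2582 + 0.28×0.9387 = 1.2438
E(R_P) = R_f + β_P × MRP = 3.01% + 1.2438 × 4.66% = 8.81%

8.81%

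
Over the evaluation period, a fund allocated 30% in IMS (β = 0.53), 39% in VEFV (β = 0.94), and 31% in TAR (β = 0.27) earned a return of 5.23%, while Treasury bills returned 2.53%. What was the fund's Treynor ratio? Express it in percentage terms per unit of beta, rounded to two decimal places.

β_P = 0.30×0.53 + 0.39×0.94 + 0.31×0.27 = 0.6093
Treynor = (R_P − R_f) / β_P = (5.23% − 2.53%) / 0.6093 = 2.70% / 0.6093 = 4.43%

4.43%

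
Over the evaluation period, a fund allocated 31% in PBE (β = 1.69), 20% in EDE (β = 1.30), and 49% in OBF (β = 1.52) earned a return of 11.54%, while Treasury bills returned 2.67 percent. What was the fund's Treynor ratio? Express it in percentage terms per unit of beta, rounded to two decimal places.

5.80%

β_P = 0.31×1.69 + 0.20×1.30 + 0.49×1.52 = 1.5287
Treynor = (R_P − R_f) / β_P = (11.54% − 2.67%) / 1.5287 = 8.87% / 1.5287 = 5.80%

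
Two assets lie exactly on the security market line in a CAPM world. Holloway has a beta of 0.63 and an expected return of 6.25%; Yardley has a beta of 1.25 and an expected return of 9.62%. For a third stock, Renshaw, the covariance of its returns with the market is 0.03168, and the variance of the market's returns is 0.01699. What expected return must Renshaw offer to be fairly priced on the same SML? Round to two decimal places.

12.96%

MRP = (9.62% − 6.25%) / (1.25 − 0.63) = 5.4355%
R_f = 6.25% − 0.63 × 5.4355% = 2.8256%
β_Renshaw = Cov / Var(R_m) = 0.03168 / 0.01699 = 1.8646
E(R_Renshaw) = R_f + β × MRP = 2.8256% + 1.8646 × 5.4355% = 12.96%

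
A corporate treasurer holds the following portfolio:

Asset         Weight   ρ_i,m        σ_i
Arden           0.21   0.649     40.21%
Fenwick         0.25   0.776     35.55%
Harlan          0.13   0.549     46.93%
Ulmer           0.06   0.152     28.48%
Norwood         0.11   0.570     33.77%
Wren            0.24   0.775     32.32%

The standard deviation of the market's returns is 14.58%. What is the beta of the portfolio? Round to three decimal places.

β_Arden = 0.649 × 40.21% / 14.58% = 1.7899
β_Fenwick = 0.776 × 35.55% / 14.58% = 1.8921
β_Harlan = 0.549 × 46.93% / 14.58% = 1.7671
β_Ulmer = 0.152 × 28.48% / 14.58% = 0.2969
β_Norwood = 0.570 × 33.77% / 14.58% = 1.3202
β_Wren = 0.775 × 32.32% / 14.58% = 1.7180
β_P = Σ w_i β_i = 0.21×1.7899 + 0.25×1.8921 + 0.13×1.7671 + 0.06×0.2969 + 0.11×1.3202 + 0.24×1.7180 = 1.6540

1.654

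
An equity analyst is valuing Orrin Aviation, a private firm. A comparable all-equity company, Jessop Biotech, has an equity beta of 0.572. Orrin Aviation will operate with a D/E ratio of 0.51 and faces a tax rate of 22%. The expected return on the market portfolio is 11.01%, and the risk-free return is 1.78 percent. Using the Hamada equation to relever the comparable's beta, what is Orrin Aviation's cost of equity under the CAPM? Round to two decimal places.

β_L = β_U × [1 + (1 − t)(D/E)] = 0.572 × [1 + (1 − 0.22) × 0.51]
    = 0.572 × [1 + 0.78 × 0.51] = 0.572 × 1.3978 = 0.7995
MRP = 11.01% − 1.78% = 9.23%
E(R) = R_f + β_L × MRP = 1.78% + 0.7995 × 9.23% = 9.16%

9.16%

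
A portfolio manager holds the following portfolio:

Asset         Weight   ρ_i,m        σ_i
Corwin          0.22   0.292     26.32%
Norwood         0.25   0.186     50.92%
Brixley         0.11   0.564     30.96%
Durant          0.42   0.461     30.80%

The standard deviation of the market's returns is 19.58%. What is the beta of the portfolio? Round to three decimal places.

0.610

β_Corwin = 0.292 × 26.32% / 19.58% = 0.3925
β_Norwood = 0.186 × 50.92% / 19.58% = 0.4837
β_Brixley = 0.564 × 30.96% / 19.58% = 0.8918
β_Durant = 0.461 × 30.80% / 19.58% = 0.7252
β_P = Σ w_i β_i = 0.22×0.3925 + 0.25×0.4837 + 0.11×0.8918 + 0.42×0.7252 = 0.6100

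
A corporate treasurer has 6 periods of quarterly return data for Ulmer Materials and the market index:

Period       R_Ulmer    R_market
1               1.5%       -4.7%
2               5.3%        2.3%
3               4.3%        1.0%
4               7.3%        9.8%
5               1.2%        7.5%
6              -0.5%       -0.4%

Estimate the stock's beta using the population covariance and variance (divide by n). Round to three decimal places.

0.290

Mean R_i = (1.5 + 5.3 + 4.3 + 7.3 + 1.2 − 0.5) / 6 = 3.1833%
Mean R_m = (-4.7 + 2.3 + 1.0 + 9.8 + 7.5 − 0.4) / 6 = 2.5833%
Σ(R_i − R̄_i)(R_m − R̄_m) = 40.8383  ⇒  Cov = 40.8383 / 6 = 6.8064
Σ(R_m − R̄_m)² = 140.7883  ⇒  Var(R_m) = 140.7883 / 6 = 23.4647
β = Cov / Var(R_m) = 6.8064 / 23.4647 = 0.2901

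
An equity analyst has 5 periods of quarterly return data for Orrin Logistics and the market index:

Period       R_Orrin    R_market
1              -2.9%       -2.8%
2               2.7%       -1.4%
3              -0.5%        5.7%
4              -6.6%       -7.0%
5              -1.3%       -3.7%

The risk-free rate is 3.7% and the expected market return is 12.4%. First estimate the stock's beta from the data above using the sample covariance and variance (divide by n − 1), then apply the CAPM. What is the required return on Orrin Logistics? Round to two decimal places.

7.32%

Mean R_i = (-2.9 + 2.7 − 0.5 − 6.6 − 1.3) / 5 = -1.7200%
Mean R_m = (-2.8 − 1.4 + 5.7 − 7.0 − 3.7) / 5 = -1.8400%
Σ(R_i − R̄_i)(R_m − R̄_m) = 36.6760  ⇒  Cov = 36.6760 / 4 = 9.1690
Σ(R_m − R̄_m)² = 88.0520  ⇒  Var(R_m) = 88.0520 / 4 = 22.0130
β = Cov / Var(R_m) = 9.1690 / 22.0130 = 0.4165
MRP = 12.4% − 3.7% = 8.70%
E(R) = R_f + β × MRP = 3.7% + 0.4165 × 8.7% = 7.32%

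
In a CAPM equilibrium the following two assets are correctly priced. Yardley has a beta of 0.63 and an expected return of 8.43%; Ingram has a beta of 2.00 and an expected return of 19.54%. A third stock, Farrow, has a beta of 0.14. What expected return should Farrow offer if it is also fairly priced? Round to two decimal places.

4.46%

MRP (SML slope) = (19.54% − 8.43%) / (2.00 − 0.63) = 11.11% / 1.37 = 8.1095%
R_f (intercept) = 8.43% − 0.63 × 8.1095% = 3.3210%
E(R_Farrow) = R_f + β × MRP = 3.3210% + 0.14 × 8.1095% = 4.46%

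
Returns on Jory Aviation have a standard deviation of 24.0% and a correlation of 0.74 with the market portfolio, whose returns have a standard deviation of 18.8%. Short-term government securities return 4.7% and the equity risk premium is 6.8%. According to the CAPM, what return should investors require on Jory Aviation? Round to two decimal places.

11.12%

β = ρ × σ_i / σ_m = 0.74 × 24.0% / 18.8% = 0.9447
E(R) = 4.7% + 0.9447 × 6.8% = 11.12%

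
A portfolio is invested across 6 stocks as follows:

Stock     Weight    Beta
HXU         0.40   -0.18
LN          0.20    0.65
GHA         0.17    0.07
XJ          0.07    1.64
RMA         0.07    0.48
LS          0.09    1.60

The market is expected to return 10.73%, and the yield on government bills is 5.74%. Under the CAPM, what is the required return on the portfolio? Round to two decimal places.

β_P = Σ w_i β_i = 0.40×-0.18 + 0.20×0.65 + 0.17×0.07 + 0.07×1.64 + 0.07×0.48 + 0.09×1.60 = 0.3623
MRP = 10.73% − 5.74% = 4.99%
E(R_P) = R_f + β_P × MRP = 5.74% + 0.3623 × 4.99% = 7.55%

7.55%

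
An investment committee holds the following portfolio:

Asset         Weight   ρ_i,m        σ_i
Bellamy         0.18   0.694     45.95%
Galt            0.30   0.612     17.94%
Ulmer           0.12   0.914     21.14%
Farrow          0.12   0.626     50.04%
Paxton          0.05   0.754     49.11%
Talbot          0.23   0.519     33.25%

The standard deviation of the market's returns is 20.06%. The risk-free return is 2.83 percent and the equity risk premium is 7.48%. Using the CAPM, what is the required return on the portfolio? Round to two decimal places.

β_Bellamy = 0.694 × 45.95% / 20.06% = 1.5897
β_Galt = 0.612 × 17.94% / 20.06% = 0.5473
β_Ulmer = 0.914 × 21.14% / 20.06% = 0.9632
β_Farrow = 0.626 × 50.04% / 20.06% = 1.5616
β_Paxton = 0.754 × 49.11% / 20.06% = 1.8459
β_Talbot = 0.519 × 33.25% / 20.06% = 0.8603
β_P = Σ w_i β_i = 0.18×1.5897 + 0.30×0.5473 + 0.12×0.9632 + 0.12×1.5616 + 0.05×1.8459 + 0.23×0.8603 = 1.0435
E(R_P) = R_f + β_P × MRP = 2.83% + 1.0435 × 7.48% = 10.64%

10.64%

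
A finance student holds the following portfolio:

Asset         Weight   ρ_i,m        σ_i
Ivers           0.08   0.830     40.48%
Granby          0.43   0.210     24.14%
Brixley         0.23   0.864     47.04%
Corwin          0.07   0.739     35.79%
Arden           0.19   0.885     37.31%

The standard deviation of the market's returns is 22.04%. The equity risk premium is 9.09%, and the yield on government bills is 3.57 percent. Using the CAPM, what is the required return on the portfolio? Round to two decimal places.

12.78%

β_Ivers = 0.830 × 40.48% / 22.04% = 1.5244
β_Granby = 0.210 × 24.14% / 22.04% = 0.2300
β_Brixley = 0.864 × 47.04% / 22.04% = 1.8440
β_Corwin = 0.739 × 35.79% / 22.04% = 1.2000
β_Arden = 0.885 × 37.31% / 22.04% = 1.4982
β_P = Σ w_i β_i = 0.08×1.5244 + 0.43×0.2300 + 0.23×1.8440 + 0.07×1.2000 + 0.19×1.4982 = 1.0136
E(R_P) = R_f + β_P × MRP = 3.57% + 1.0136 × 9.09% = 12.78%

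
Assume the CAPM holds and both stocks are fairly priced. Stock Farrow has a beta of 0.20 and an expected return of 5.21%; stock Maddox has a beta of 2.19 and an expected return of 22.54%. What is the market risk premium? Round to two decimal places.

8.71%

Both satisfy E(R) = R_f + β·MRP, so the slope of the SML is
MRP = (22.54% − 5.21%) / (2.19 − 0.20) = 17.33% / 1.99 = 8.7085%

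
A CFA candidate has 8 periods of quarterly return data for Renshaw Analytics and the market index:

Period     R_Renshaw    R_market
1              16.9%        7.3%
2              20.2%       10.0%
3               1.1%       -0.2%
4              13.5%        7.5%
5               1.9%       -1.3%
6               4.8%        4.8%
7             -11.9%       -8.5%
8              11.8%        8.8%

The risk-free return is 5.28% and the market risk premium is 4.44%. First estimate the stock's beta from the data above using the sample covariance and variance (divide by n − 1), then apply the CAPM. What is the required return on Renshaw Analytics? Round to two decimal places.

12.26%

Mean R_i = (16.9 + 20.2 + 1.1 + 13.5 + 1.9 + 4.8 − 11.9 + 11.8) / 8 = 7.2875%
Mean R_m = (7.3 + 10.0 − 0.2 + 7.5 − 1.3 + 4.8 − 8.5 + 8.8) / 8 = 3.5500%
Σ(R_i − R̄_i)(R_m − R̄_m) = 444.9950  ⇒  Cov = 444.9950 / 7 = 63.5707
Σ(R_m − R̄_m)² = 283.1800  ⇒  Var(R_m) = 283.1800 / 7 = 40.4543
β = Cov / Var(R_m) = 63.5707 / 40.4543 = 1.5714
E(R) = R_f + β × MRP = 5.28% + 1.5714 × 4.44% = 12.26%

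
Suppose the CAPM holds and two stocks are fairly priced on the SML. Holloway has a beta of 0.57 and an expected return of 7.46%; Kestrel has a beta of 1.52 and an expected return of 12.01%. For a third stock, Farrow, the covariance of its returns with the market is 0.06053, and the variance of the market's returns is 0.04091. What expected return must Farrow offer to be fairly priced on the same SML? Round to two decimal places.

MRP = (12.01% − 7.46%) / (1.52 − 0.57) = 4.7895%
R_f = 7.46% − 0.57 × 4.7895% = 4.7300%
β_Farrow = Cov / Var(R_m) = 0.06053 / 0.04091 = 1.4796
E(R_Farrow) = R_f + β × MRP = 4.7300% + 1.4796 × 4.7895% = 11.82%

11.82%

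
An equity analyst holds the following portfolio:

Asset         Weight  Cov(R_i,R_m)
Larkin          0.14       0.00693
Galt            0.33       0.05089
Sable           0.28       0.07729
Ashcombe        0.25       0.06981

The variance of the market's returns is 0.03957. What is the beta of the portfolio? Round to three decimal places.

1.437

β_Larkin = 0.00693 / 0.03957 = 0.1751
β_Galt = 0.05089 / 0.03957 = 1.2861
β_Sable = 0.07729 / 0.03957 = 1.9532
β_Ashcombe = 0.06981 / 0.03957 = 1.7642
β_P = Σ w_i β_i = 0.14×0.1751 + 0.33×1.2861 + 0.28×1.9532 + 0.25×1.7642 = 1.4369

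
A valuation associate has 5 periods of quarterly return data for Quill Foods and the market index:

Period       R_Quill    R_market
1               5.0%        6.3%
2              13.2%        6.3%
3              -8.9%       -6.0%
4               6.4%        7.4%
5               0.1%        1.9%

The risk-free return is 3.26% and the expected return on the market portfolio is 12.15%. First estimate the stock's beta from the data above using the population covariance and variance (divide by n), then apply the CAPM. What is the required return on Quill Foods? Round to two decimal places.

15.19%

Mean R_i = (5.0 + 13.2 − 8.9 + 6.4 + 0.1) / 5 = 3.1600%
Mean R_m = (6.3 + 6.3 − 6.0 + 7.4 + 1.9) / 5 = 3.1800%
Σ(R_i − R̄_i)(R_m − R̄_m) = 165.3660  ⇒  Cov = 165.3660 / 5 = 33.0732
Σ(R_m − R̄_m)² = 123.1880  ⇒  Var(R_m) = 123.1880 / 5 = 24.6376
β = Cov / Var(R_m) = 33.0732 / 24.6376 = 1.3424
MRP = 12.15% − 3.26% = 8.89%
E(R) = R_f + β × MRP = 3.26% + 1.3424 × 8.89% = 15.19%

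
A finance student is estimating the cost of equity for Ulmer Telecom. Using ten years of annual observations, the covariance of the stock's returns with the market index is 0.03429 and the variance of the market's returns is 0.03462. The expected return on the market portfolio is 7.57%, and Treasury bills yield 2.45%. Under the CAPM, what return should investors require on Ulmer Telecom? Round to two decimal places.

7.52%

β = Cov(R_i, R_m) / Var(R_m) = 0.03429 / 0.03462 = 0.9905
MRP = 7.57% − 2.45% = 5.12%
E(R) = R_f + β × MRP = 2.45% + 0.9905 × 5.12% = 7.52%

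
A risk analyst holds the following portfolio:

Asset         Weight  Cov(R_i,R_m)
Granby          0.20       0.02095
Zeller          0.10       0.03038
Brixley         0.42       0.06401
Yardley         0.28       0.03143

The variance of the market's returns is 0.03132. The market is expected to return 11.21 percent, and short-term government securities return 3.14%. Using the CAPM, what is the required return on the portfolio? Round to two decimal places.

β_Granby = 0.02095 / 0.03132 = 0.6689
β_Zeller = 0.03038 / 0.03132 = 0.9700
β_Brixley = 0.06401 / 0.03132 = 2.0437
β_Yardley = 0.03143 / 0.03132 = 1.0035
β_P = Σ w_i β_i = 0.20×0.6689 + 0.10×0.9700 + 0.42×2.0437 + 0.28×1.0035 = 1.3701
MRP = 11.21% − 3.14% = 8.07%
E(R_P) = R_f + β_P × MRP = 3.14% + 1.3701 × 8.07% = 14.20%

14.20%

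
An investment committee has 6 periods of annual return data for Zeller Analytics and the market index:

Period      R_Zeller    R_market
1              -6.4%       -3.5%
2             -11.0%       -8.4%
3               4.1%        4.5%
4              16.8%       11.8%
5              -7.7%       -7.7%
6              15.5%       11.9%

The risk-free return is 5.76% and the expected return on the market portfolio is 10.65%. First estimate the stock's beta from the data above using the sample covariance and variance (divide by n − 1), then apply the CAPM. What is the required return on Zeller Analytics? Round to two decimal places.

Mean R_i = (-6.4 − 11.0 + 4.1 + 16.8 − 7.7 + 15.5) / 6 = 1.8833%
Mean R_m = (-3.5 − 8.4 + 4.5 + 11.8 − 7.7 + 11.9) / 6 = 1.4333%
Σ(R_i − R̄_i)(R_m − R̄_m) = 559.0333  ⇒  Cov = 559.0333 / 5 = 111.8067
Σ(R_m − R̄_m)² = 430.8733  ⇒  Var(R_m) = 430.8733 / 5 = 86.1747
β = Cov / Var(R_m) = 111.8067 / 86.1747 = 1.2974
MRP = 10.65% − 5.76% = 4.89%
E(R) = R_f + β × MRP = 5.76% + 1.2974 × 4.89% = 12.10%

12.10%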